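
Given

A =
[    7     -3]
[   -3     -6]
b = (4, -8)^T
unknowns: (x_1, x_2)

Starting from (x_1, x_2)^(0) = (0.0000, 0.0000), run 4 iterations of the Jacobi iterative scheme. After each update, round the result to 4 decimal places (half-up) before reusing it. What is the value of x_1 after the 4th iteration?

Iteration 1:
  x_1 = (4 - (-3)·0.0000) / (7) = 0.5714
  x_2 = (-8 - (-3)·0.0000) / (-6) = 1.3333
Iteration 2:
  x_1 = (4 - (-3)·1.3333) / (7) = 1.1428
  x_2 = (-8 - (-3)·0.5714) / (-6) = 1.0476
Iteration 3:
  x_1 = (4 - (-3)·1.0476) / (7) = 1.0204
  x_2 = (-8 - (-3)·1.1428) / (-6) = 0.7619
Iteration 4:
  x_1 = (4 - (-3)·0.7619) / (7) = 0.8980
  x_2 = (-8 - (-3)·1.0204) / (-6) = 0.8231

0.8980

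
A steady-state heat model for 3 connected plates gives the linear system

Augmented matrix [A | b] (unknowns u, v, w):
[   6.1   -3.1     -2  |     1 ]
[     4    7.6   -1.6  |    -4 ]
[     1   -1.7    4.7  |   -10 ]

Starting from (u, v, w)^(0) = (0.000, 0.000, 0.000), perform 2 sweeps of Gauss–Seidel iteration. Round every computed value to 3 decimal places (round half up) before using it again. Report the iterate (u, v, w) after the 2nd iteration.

Iteration 1:
  u = (1 - (-3.1)·0.000 - (-2)·0.000) / (6.1) = 0.164
  v = (-4 - (4)·0.164 - (-1.6)·0.000) / (7.6) = -0.613
  w = (-10 - (1)·0.164 - (-1.7)·-0.613) / (4.7) = -2.384
Iteration 2:
  u = (1 - (-3.1)·-0.613 - (-2)·-2.384) / (6.1) = -0.929
  v = (-4 - (4)·-0.929 - (-1.6)·-2.384) / (7.6) = -0.539
  w = (-10 - (1)·-0.929 - (-1.7)·-0.539) / (4.7) = -2.125

(-0.929, -0.539, -2.125)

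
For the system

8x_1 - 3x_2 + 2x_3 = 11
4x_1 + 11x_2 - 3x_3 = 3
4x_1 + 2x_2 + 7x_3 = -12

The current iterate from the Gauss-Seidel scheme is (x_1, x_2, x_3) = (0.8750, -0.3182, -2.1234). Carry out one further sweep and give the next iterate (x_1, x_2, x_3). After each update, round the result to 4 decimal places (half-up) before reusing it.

(1.7865, -0.9560, -2.4620)

One sweep:
  x_1 = (11 - (-3)·-0.3182 - (2)·-2.1234) / (8) = 1.7865
  x_2 = (3 - (4)·1.7865 - (-3)·-2.1234) / (11) = -0.9560
  x_3 = (-12 - (4)·1.7865 - (2)·-0.9560) / (7) = -2.4620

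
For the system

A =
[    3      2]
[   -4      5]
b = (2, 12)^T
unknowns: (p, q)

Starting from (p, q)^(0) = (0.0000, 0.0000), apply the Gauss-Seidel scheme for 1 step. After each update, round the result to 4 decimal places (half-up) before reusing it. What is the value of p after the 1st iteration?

0.6667

Iteration 1:
  p = (2 - (2)·0.0000) / (3) = 0.6667
  q = (12 - (-4)·0.6667) / (5) = 2.9334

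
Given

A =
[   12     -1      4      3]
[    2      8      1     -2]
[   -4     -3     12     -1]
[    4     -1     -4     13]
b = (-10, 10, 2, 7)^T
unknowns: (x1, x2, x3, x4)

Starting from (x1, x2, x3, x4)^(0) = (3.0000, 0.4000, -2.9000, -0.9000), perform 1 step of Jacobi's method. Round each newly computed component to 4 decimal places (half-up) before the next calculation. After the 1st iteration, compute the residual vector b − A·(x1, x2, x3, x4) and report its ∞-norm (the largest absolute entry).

Iteration 1:
  x1 = (-10 - (-1)·0.4000 - (4)·-2.9000 - (3)·-0.9000) / (12) = 0.3917
  x2 = (10 - (2)·3.0000 - (1)·-2.9000 - (-2)·-0.9000) / (8) = 0.6375
  x3 = (2 - (-4)·3.0000 - (-3)·0.4000 - (-1)·-0.9000) / (12) = 1.1917
  x4 = (7 - (4)·3.0000 - (-1)·0.4000 - (-4)·-2.9000) / (13) = -1.2462
Residual b − A·x = (-15.0911, 0.4325, -10.0673, 27.0381); ∞-norm = 27.0381

27.0381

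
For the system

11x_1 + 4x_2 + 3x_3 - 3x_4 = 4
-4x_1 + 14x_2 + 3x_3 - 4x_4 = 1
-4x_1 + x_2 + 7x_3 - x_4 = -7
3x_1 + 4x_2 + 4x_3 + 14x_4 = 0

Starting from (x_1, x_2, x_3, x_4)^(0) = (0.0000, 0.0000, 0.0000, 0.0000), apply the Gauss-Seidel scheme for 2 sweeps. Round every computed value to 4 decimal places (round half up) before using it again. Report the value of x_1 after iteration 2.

0.5516

Iteration 1:
  x_1 = (4 - (4)·0.0000 - (3)·0.0000 - (-3)·0.0000) / (11) = 0.3636
  x_2 = (1 - (-4)·0.3636 - (3)·0.0000 - (-4)·0.0000) / (14) = 0.1753
  x_3 = (-7 - (-4)·0.3636 - (1)·0.1753 - (-1)·0.0000) / (7) = -0.8173
  x_4 = (0 - (3)·0.3636 - (4)·0.1753 - (4)·-0.8173) / (14) = 0.1055
Iteration 2:
  x_1 = (4 - (4)·0.1753 - (3)·-0.8173 - (-3)·0.1055) / (11) = 0.5516
  x_2 = (1 - (-4)·0.5516 - (3)·-0.8173 - (-4)·0.1055) / (14) = 0.4343
  x_3 = (-7 - (-4)·0.5516 - (1)·0.4343 - (-1)·0.1055) / (7) = -0.7318
  x_4 = (0 - (3)·0.5516 - (4)·0.4343 - (4)·-0.7318) / (14) = -0.0332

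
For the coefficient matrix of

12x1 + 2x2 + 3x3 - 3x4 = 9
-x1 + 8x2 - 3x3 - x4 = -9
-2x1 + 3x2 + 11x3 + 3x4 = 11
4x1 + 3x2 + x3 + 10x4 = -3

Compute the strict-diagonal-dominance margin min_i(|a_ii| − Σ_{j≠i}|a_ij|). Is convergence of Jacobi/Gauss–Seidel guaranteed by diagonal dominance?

2

row 1: |12| − (2+3+3) = 4
row 2: |8| − (1+3+1) = 3
row 3: |11| − (2+3+3) = 3
row 4: |10| − (4+3+1) = 2
minimum over rows = 2 → strictly diagonally dominant (convergence guaranteed)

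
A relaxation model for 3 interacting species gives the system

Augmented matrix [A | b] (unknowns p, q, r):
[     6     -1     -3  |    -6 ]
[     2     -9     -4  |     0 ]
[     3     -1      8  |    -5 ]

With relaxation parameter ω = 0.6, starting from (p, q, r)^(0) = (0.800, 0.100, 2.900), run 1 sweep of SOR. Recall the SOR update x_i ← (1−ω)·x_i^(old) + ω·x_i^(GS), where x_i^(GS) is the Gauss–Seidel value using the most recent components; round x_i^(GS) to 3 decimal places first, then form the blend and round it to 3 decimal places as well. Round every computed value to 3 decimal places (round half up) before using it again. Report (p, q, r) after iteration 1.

Iteration 1:
  p: GS value = (-6 - (-1)·0.100 - (-3)·2.900) / (6) = 0.467;  p ← (1−ω)·0.800 + ω·0.467 = 0.600
  q: GS value = (0 - (2)·0.600 - (-4)·2.900) / (-9) = -1.156;  q ← (1−ω)·0.100 + ω·-1.156 = -0.654
  r: GS value = (-5 - (3)·0.600 - (-1)·-0.654) / (8) = -0.932;  r ← (1−ω)·2.900 + ω·-0.932 = 0.601

(0.600, -0.654, 0.601)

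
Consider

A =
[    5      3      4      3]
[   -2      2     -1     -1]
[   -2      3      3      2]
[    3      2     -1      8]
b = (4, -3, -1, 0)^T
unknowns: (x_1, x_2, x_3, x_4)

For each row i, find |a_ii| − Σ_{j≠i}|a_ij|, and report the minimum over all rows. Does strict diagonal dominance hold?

-5

row 1: |5| − (3+4+3) = -5
row 2: |2| − (2+1+1) = -2
row 3: |3| − (2+3+2) = -4
row 4: |8| − (3+2+1) = 2
minimum over rows = -5 → not strictly diagonally dominant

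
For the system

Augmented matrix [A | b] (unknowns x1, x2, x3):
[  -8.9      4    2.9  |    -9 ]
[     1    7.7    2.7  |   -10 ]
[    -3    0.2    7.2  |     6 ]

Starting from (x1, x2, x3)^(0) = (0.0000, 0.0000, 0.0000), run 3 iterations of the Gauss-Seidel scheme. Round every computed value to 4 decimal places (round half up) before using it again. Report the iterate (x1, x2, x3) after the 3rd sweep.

Iteration 1:
  x1 = (-9 - (4)·0.0000 - (2.9)·0.0000) / (-8.9) = 1.0112
  x2 = (-10 - (1)·1.0112 - (2.7)·0.0000) / (7.7) = -1.4300
  x3 = (6 - (-3)·1.0112 - (0.2)·-1.4300) / (7.2) = 1.2944
Iteration 2:
  x1 = (-9 - (4)·-1.4300 - (2.9)·1.2944) / (-8.9) = 0.7903
  x2 = (-10 - (1)·0.7903 - (2.7)·1.2944) / (7.7) = -1.8552
  x3 = (6 - (-3)·0.7903 - (0.2)·-1.8552) / (7.2) = 1.2142
Iteration 3:
  x1 = (-9 - (4)·-1.8552 - (2.9)·1.2142) / (-8.9) = 0.5731
  x2 = (-10 - (1)·0.5731 - (2.7)·1.2142) / (7.7) = -1.7989
  x3 = (6 - (-3)·0.5731 - (0.2)·-1.7989) / (7.2) = 1.1221

(0.5731, -1.7989, 1.1221)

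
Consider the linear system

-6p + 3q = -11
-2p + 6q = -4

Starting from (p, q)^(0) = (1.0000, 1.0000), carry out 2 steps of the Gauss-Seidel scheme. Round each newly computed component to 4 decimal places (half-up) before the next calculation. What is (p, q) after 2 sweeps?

Iteration 1:
  p = (-11 - (3)·1.0000) / (-6) = 2.3333
  q = (-4 - (-2)·2.3333) / (6) = 0.1111
Iteration 2:
  p = (-11 - (3)·0.1111) / (-6) = 1.8889
  q = (-4 - (-2)·1.8889) / (6) = -0.0370

(1.8889, -0.0370)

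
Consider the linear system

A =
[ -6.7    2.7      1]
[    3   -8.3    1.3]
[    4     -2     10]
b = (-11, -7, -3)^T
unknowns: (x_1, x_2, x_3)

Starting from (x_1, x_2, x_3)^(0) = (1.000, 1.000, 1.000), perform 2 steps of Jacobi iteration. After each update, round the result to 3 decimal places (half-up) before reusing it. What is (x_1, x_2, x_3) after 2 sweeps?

(2.116, 1.558, -0.905)

Iteration 1:
  x_1 = (-11 - (2.7)·1.000 - (1)·1.000) / (-6.7) = 2.194
  x_2 = (-7 - (3)·1.000 - (1.3)·1.000) / (-8.3) = 1.361
  x_3 = (-3 - (4)·1.000 - (-2)·1.000) / (10) = -0.500
Iteration 2:
  x_1 = (-11 - (2.7)·1.361 - (1)·-0.500) / (-6.7) = 2.116
  x_2 = (-7 - (3)·2.194 - (1.3)·-0.500) / (-8.3) = 1.558
  x_3 = (-3 - (4)·2.194 - (-2)·1.361) / (10) = -0.905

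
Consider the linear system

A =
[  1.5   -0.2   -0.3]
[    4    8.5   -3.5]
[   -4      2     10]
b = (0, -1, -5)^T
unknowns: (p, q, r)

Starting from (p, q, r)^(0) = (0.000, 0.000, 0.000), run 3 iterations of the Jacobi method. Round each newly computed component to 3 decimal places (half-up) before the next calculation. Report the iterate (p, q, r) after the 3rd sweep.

(-0.138, -0.259, -0.482)

Iteration 1:
  p = (0 - (-0.2)·0.000 - (-0.3)·0.000) / (1.5) = 0.000
  q = (-1 - (4)·0.000 - (-3.5)·0.000) / (8.5) = -0.118
  r = (-5 - (-4)·0.000 - (2)·0.000) / (10) = -0.500
Iteration 2:
  p = (0 - (-0.2)·-0.118 - (-0.3)·-0.500) / (1.5) = -0.116
  q = (-1 - (4)·0.000 - (-3.5)·-0.500) / (8.5) = -0.324
  r = (-5 - (-4)·0.000 - (2)·-0.118) / (10) = -0.476
Iteration 3:
  p = (0 - (-0.2)·-0.324 - (-0.3)·-0.476) / (1.5) = -0.138
  q = (-1 - (4)·-0.116 - (-3.5)·-0.476) / (8.5) = -0.259
  r = (-5 - (-4)·-0.116 - (2)·-0.324) / (10) = -0.482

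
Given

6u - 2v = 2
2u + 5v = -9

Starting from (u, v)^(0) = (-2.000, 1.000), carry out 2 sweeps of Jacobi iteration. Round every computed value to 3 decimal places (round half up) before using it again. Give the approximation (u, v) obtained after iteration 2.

(0.000, -2.067)

Iteration 1:
  u = (2 - (-2)·1.000) / (6) = 0.667
  v = (-9 - (2)·-2.000) / (5) = -1.000
Iteration 2:
  u = (2 - (-2)·-1.000) / (6) = 0.000
  v = (-9 - (2)·0.667) / (5) = -2.067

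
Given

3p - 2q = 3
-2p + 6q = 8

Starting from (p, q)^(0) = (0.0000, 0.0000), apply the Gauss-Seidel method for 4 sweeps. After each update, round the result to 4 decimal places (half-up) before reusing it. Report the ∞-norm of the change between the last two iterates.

0.0549

Iteration 1:
  p = (3 - (-2)·0.0000) / (3) = 1.0000
  q = (8 - (-2)·1.0000) / (6) = 1.6667
Iteration 2:
  p = (3 - (-2)·1.6667) / (3) = 2.1111
  q = (8 - (-2)·2.1111) / (6) = 2.0370
Iteration 3:
  p = (3 - (-2)·2.0370) / (3) = 2.3580
  q = (8 - (-2)·2.3580) / (6) = 2.1193
Iteration 4:
  p = (3 - (-2)·2.1193) / (3) = 2.4129
  q = (8 - (-2)·2.4129) / (6) = 2.1376
Change: (0.0549, 0.0183) → max |·| = 0.0549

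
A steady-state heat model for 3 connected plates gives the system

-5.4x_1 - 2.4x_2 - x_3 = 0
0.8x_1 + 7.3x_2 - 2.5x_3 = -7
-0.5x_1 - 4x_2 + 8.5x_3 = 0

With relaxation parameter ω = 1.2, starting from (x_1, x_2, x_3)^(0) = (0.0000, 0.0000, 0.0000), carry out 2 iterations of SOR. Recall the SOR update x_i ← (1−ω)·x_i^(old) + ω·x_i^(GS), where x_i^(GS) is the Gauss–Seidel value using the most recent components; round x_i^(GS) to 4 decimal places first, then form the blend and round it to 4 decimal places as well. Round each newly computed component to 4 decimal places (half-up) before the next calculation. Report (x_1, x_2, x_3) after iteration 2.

(0.7582, -1.2873, -0.5435)

Iteration 1:
  x_1: GS value = (0 - (-2.4)·0.0000 - (-1)·0.0000) / (-5.4) = 0.0000;  x_1 ← (1−ω)·0.0000 + ω·0.0000 = 0.0000
  x_2: GS value = (-7 - (0.8)·0.0000 - (-2.5)·0.0000) / (7.3) = -0.9589;  x_2 ← (1−ω)·0.0000 + ω·-0.9589 = -1.1507
  x_3: GS value = (0 - (-0.5)·0.0000 - (-4)·-1.1507) / (8.5) = -0.5415;  x_3 ← (1−ω)·0.0000 + ω·-0.5415 = -0.6498
Iteration 2:
  x_1: GS value = (0 - (-2.4)·-1.1507 - (-1)·-0.6498) / (-5.4) = 0.6318;  x_1 ← (1−ω)·0.0000 + ω·0.6318 = 0.7582
  x_2: GS value = (-7 - (0.8)·0.7582 - (-2.5)·-0.6498) / (7.3) = -1.2645;  x_2 ← (1−ω)·-1.1507 + ω·-1.2645 = -1.2873
  x_3: GS value = (0 - (-0.5)·0.7582 - (-4)·-1.2873) / (8.5) = -0.5612;  x_3 ← (1−ω)·-0.6498 + ω·-0.5612 = -0.5435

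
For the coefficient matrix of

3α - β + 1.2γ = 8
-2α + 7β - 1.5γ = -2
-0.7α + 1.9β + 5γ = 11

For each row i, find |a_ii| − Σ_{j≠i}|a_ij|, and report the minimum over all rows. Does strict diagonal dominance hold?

row 1: |3| − (1+1.2) = 0.8
row 2: |7| − (2+1.5) = 3.5
row 3: |5| − (0.7+1.9) = 2.4
minimum over rows = 0.8 → strictly diagonally dominant (convergence guaranteed)

0.8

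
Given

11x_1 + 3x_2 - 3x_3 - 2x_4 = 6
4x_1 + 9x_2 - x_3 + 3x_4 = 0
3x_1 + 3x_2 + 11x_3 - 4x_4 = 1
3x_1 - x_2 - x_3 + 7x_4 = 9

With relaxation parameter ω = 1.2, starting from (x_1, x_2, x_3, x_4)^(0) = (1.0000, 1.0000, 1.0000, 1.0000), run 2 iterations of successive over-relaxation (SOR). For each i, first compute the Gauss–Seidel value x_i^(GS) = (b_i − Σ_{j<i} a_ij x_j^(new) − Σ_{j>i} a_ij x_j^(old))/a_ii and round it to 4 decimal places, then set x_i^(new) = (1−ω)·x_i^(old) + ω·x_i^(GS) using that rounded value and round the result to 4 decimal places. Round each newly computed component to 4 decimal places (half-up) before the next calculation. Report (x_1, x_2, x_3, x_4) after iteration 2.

Iteration 1:
  x_1: GS value = (6 - (3)·1.0000 - (-3)·1.0000 - (-2)·1.0000) / (11) = 0.7273;  x_1 ← (1−ω)·1.0000 + ω·0.7273 = 0.6728
  x_2: GS value = (0 - (4)·0.6728 - (-1)·1.0000 - (3)·1.0000) / (9) = -0.5212;  x_2 ← (1−ω)·1.0000 + ω·-0.5212 = -0.8254
  x_3: GS value = (1 - (3)·0.6728 - (3)·-0.8254 - (-4)·1.0000) / (11) = 0.4962;  x_3 ← (1−ω)·1.0000 + ω·0.4962 = 0.3954
  x_4: GS value = (9 - (3)·0.6728 - (-1)·-0.8254 - (-1)·0.3954) / (7) = 0.9359;  x_4 ← (1−ω)·1.0000 + ω·0.9359 = 0.9231
Iteration 2:
  x_1: GS value = (6 - (3)·-0.8254 - (-3)·0.3954 - (-2)·0.9231) / (11) = 1.0462;  x_1 ← (1−ω)·0.6728 + ω·1.0462 = 1.1209
  x_2: GS value = (0 - (4)·1.1209 - (-1)·0.3954 - (3)·0.9231) / (9) = -0.7619;  x_2 ← (1−ω)·-0.8254 + ω·-0.7619 = -0.7492
  x_3: GS value = (1 - (3)·1.1209 - (3)·-0.7492 - (-4)·0.9231) / (11) = 0.3252;  x_3 ← (1−ω)·0.3954 + ω·0.3252 = 0.3112
  x_4: GS value = (9 - (3)·1.1209 - (-1)·-0.7492 - (-1)·0.3112) / (7) = 0.7428;  x_4 ← (1−ω)·0.9231 + ω·0.7428 = 0.7067

(1.1209, -0.7492, 0.3112, 0.7067)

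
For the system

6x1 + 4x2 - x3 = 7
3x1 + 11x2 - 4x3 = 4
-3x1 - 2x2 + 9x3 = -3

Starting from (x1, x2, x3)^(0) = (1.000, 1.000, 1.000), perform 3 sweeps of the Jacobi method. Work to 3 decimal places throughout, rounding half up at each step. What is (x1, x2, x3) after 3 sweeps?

Iteration 1:
  x1 = (7 - (4)·1.000 - (-1)·1.000) / (6) = 0.667
  x2 = (4 - (3)·1.000 - (-4)·1.000) / (11) = 0.455
  x3 = (-3 - (-3)·1.000 - (-2)·1.000) / (9) = 0.222
Iteration 2:
  x1 = (7 - (4)·0.455 - (-1)·0.222) / (6) = 0.900
  x2 = (4 - (3)·0.667 - (-4)·0.222) / (11) = 0.262
  x3 = (-3 - (-3)·0.667 - (-2)·0.455) / (9) = -0.010
Iteration 3:
  x1 = (7 - (4)·0.262 - (-1)·-0.010) / (6) = 0.990
  x2 = (4 - (3)·0.900 - (-4)·-0.010) / (11) = 0.115
  x3 = (-3 - (-3)·0.900 - (-2)·0.262) / (9) = 0.025

(0.990, 0.115, 0.025)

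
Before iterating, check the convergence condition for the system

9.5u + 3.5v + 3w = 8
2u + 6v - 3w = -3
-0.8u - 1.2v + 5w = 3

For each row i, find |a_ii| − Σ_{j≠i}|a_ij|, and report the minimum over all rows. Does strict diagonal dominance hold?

row 1: |9.5| − (3.5+3) = 3
row 2: |6| − (2+3) = 1
row 3: |5| − (0.8+1.2) = 3
minimum over rows = 1 → strictly diagonally dominant (convergence guaranteed)

1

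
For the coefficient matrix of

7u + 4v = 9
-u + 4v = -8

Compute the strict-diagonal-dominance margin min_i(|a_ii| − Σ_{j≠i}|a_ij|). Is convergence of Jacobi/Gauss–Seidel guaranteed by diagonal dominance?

3

row 1: |7| − (4) = 3
row 2: |4| − (1) = 3
minimum over rows = 3 → strictly diagonally dominant (convergence guaranteed)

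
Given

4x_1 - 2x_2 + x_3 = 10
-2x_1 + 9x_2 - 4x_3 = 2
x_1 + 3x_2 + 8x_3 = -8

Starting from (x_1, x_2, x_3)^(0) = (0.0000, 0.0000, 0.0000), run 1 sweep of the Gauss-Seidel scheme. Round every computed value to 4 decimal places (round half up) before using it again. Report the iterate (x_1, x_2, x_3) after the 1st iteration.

(2.5000, 0.7778, -1.6042)

Iteration 1:
  x_1 = (10 - (-2)·0.0000 - (1)·0.0000) / (4) = 2.5000
  x_2 = (2 - (-2)·2.5000 - (-4)·0.0000) / (9) = 0.7778
  x_3 = (-8 - (1)·2.5000 - (3)·0.7778) / (8) = -1.6042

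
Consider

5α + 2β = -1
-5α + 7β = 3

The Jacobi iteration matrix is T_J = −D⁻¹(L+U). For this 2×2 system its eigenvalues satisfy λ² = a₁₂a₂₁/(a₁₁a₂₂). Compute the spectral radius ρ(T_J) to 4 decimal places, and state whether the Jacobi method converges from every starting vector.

0.5345

a₁₂a₂₁/(a₁₁a₂₂) = (2)·(-5) / ((5)·(7)) = -0.285714
ρ = √|-0.285714| = √0.285714 = 0.5345
ρ < 1, so Jacobi converges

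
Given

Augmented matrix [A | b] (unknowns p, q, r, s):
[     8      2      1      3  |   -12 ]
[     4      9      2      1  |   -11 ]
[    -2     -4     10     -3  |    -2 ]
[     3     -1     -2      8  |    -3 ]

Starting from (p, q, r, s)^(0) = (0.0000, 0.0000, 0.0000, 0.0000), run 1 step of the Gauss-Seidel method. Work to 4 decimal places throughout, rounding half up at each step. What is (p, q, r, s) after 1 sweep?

Iteration 1:
  p = (-12 - (2)·0.0000 - (1)·0.0000 - (3)·0.0000) / (8) = -1.5000
  q = (-11 - (4)·-1.5000 - (2)·0.0000 - (1)·0.0000) / (9) = -0.5556
  r = (-2 - (-2)·-1.5000 - (-4)·-0.5556 - (-3)·0.0000) / (10) = -0.7222
  s = (-3 - (3)·-1.5000 - (-1)·-0.5556 - (-2)·-0.7222) / (8) = -0.0625

(-1.5000, -0.5556, -0.7222, -0.0625)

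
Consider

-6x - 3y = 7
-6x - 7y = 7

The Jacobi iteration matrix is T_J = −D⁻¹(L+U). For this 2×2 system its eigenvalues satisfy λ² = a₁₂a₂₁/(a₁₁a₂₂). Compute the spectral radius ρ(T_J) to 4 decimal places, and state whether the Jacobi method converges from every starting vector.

a₁₂a₂₁/(a₁₁a₂₂) = (-3)·(-6) / ((-6)·(-7)) = 0.428571
ρ = √|0.428571| = √0.428571 = 0.6547
ρ < 1, so Jacobi converges

0.6547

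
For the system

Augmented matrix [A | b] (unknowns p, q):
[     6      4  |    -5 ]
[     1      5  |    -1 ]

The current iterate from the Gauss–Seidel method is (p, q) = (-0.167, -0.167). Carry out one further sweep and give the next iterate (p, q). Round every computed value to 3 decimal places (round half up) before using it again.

One sweep:
  p = (-5 - (4)·-0.167) / (6) = -0.722
  q = (-1 - (1)·-0.722) / (5) = -0.056

(-0.722, -0.056)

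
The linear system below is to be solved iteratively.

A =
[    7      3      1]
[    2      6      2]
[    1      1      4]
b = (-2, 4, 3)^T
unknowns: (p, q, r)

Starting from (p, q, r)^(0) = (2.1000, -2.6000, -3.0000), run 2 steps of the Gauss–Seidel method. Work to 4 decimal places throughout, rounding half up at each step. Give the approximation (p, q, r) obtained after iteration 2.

Iteration 1:
  p = (-2 - (3)·-2.6000 - (1)·-3.0000) / (7) = 1.2571
  q = (4 - (2)·1.2571 - (2)·-3.0000) / (6) = 1.2476
  r = (3 - (1)·1.2571 - (1)·1.2476) / (4) = 0.1238
Iteration 2:
  p = (-2 - (3)·1.2476 - (1)·0.1238) / (7) = -0.8381
  q = (4 - (2)·-0.8381 - (2)·0.1238) / (6) = 0.9048
  r = (3 - (1)·-0.8381 - (1)·0.9048) / (4) = 0.7333

(-0.8381, 0.9048, 0.7333)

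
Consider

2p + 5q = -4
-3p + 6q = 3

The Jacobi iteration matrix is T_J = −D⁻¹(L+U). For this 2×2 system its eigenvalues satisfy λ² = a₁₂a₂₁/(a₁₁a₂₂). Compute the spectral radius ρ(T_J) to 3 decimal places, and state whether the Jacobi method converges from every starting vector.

1.118

a₁₂a₂₁/(a₁₁a₂₂) = (5)·(-3) / ((2)·(6)) = -1.250000
ρ = √|-1.250000| = √1.250000 = 1.118
ρ > 1, so Jacobi diverges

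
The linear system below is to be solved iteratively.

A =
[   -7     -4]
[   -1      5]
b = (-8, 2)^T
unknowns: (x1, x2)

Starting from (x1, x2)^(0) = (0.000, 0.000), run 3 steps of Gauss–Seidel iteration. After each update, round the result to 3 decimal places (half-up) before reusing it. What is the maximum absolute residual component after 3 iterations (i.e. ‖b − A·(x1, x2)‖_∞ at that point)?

Iteration 1:
  x1 = (-8 - (-4)·0.000) / (-7) = 1.143
  x2 = (2 - (-1)·1.143) / (5) = 0.629
Iteration 2:
  x1 = (-8 - (-4)·0.629) / (-7) = 0.783
  x2 = (2 - (-1)·0.783) / (5) = 0.557
Iteration 3:
  x1 = (-8 - (-4)·0.557) / (-7) = 0.825
  x2 = (2 - (-1)·0.825) / (5) = 0.565
Residual b − A·x = (0.035, 0.000); ∞-norm = 0.035

0.035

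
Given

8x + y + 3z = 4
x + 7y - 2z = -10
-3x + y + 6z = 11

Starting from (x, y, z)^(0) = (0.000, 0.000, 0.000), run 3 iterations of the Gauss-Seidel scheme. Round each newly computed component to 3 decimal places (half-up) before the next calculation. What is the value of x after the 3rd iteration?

-0.106

Iteration 1:
  x = (4 - (1)·0.000 - (3)·0.000) / (8) = 0.500
  y = (-10 - (1)·0.500 - (-2)·0.000) / (7) = -1.500
  z = (11 - (-3)·0.500 - (1)·-1.500) / (6) = 2.333
Iteration 2:
  x = (4 - (1)·-1.500 - (3)·2.333) / (8) = -0.187
  y = (-10 - (1)·-0.187 - (-2)·2.333) / (7) = -0.735
  z = (11 - (-3)·-0.187 - (1)·-0.735) / (6) = 1.862
Iteration 3:
  x = (4 - (1)·-0.735 - (3)·1.862) / (8) = -0.106
  y = (-10 - (1)·-0.106 - (-2)·1.862) / (7) = -0.881
  z = (11 - (-3)·-0.106 - (1)·-0.881) / (6) = 1.927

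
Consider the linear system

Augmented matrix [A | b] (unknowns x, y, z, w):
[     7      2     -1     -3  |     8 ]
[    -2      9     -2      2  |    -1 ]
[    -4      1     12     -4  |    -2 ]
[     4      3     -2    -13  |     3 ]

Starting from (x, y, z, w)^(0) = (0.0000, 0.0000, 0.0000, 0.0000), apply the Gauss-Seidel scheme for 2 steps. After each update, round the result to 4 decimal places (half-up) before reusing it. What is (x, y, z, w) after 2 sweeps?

(1.1835, 0.1696, 0.2546, 0.1334)

Iteration 1:
  x = (8 - (2)·0.0000 - (-1)·0.0000 - (-3)·0.0000) / (7) = 1.1429
  y = (-1 - (-2)·1.1429 - (-2)·0.0000 - (2)·0.0000) / (9) = 0.1429
  z = (-2 - (-4)·1.1429 - (1)·0.1429 - (-4)·0.0000) / (12) = 0.2024
  w = (3 - (4)·1.1429 - (3)·0.1429 - (-2)·0.2024) / (-13) = 0.1227
Iteration 2:
  x = (8 - (2)·0.1429 - (-1)·0.2024 - (-3)·0.1227) / (7) = 1.1835
  y = (-1 - (-2)·1.1835 - (-2)·0.2024 - (2)·0.1227) / (9) = 0.1696
  z = (-2 - (-4)·1.1835 - (1)·0.1696 - (-4)·0.1227) / (12) = 0.2546
  w = (3 - (4)·1.1835 - (3)·0.1696 - (-2)·0.2546) / (-13) = 0.1334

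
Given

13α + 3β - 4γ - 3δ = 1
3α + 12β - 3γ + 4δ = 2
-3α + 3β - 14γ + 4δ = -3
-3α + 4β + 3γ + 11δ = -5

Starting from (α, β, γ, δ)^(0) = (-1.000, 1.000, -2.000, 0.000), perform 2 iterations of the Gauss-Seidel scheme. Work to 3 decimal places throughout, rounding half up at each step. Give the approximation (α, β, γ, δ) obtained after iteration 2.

Iteration 1:
  α = (1 - (3)·1.000 - (-4)·-2.000 - (-3)·0.000) / (13) = -0.769
  β = (2 - (3)·-0.769 - (-3)·-2.000 - (4)·0.000) / (12) = -0.141
  γ = (-3 - (-3)·-0.769 - (3)·-0.141 - (4)·0.000) / (-14) = 0.349
  δ = (-5 - (-3)·-0.769 - (4)·-0.141 - (3)·0.349) / (11) = -0.708
Iteration 2:
  α = (1 - (3)·-0.141 - (-4)·0.349 - (-3)·-0.708) / (13) = 0.053
  β = (2 - (3)·0.053 - (-3)·0.349 - (4)·-0.708) / (12) = 0.477
  γ = (-3 - (-3)·0.053 - (3)·0.477 - (4)·-0.708) / (-14) = 0.103
  δ = (-5 - (-3)·0.053 - (4)·0.477 - (3)·0.103) / (11) = -0.642

(0.053, 0.477, 0.103, -0.642)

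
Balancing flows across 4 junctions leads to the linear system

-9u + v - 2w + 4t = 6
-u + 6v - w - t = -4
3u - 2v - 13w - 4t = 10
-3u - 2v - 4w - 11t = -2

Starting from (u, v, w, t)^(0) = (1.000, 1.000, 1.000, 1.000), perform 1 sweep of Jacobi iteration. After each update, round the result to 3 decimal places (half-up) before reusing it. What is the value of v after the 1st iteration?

-0.167

Iteration 1:
  u = (6 - (1)·1.000 - (-2)·1.000 - (4)·1.000) / (-9) = -0.333
  v = (-4 - (-1)·1.000 - (-1)·1.000 - (-1)·1.000) / (6) = -0.167
  w = (10 - (3)·1.000 - (-2)·1.000 - (-4)·1.000) / (-13) = -1.000
  t = (-2 - (-3)·1.000 - (-2)·1.000 - (-4)·1.000) / (-11) = -0.636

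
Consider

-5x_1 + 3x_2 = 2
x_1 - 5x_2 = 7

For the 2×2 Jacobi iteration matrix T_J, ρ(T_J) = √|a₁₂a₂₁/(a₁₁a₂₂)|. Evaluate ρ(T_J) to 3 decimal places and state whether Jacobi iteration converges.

a₁₂a₂₁/(a₁₁a₂₂) = (3)·(1) / ((-5)·(-5)) = 0.120000
ρ = √|0.120000| = √0.120000 = 0.346
ρ < 1, so Jacobi converges

0.346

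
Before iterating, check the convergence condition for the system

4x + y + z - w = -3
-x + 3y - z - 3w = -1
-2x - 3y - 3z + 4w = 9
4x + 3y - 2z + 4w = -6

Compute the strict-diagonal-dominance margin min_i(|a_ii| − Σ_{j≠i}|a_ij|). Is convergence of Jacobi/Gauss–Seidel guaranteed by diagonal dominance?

-6

row 1: |4| − (1+1+1) = 1
row 2: |3| − (1+1+3) = -2
row 3: |-3| − (2+3+4) = -6
row 4: |4| − (4+3+2) = -5
minimum over rows = -6 → not strictly diagonally dominant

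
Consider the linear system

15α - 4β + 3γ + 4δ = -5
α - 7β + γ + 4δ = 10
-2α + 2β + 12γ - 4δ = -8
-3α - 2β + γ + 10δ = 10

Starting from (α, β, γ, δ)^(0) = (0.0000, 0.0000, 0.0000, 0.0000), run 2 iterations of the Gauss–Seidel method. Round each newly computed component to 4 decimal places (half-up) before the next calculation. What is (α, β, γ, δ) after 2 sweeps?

Iteration 1:
  α = (-5 - (-4)·0.0000 - (3)·0.0000 - (4)·0.0000) / (15) = -0.3333
  β = (10 - (1)·-0.3333 - (1)·0.0000 - (4)·0.0000) / (-7) = -1.4762
  γ = (-8 - (-2)·-0.3333 - (2)·-1.4762 - (-4)·0.0000) / (12) = -0.4762
  δ = (10 - (-3)·-0.3333 - (-2)·-1.4762 - (1)·-0.4762) / (10) = 0.6524
Iteration 2:
  α = (-5 - (-4)·-1.4762 - (3)·-0.4762 - (4)·0.6524) / (15) = -0.8057
  β = (10 - (1)·-0.8057 - (1)·-0.4762 - (4)·0.6524) / (-7) = -1.2389
  γ = (-8 - (-2)·-0.8057 - (2)·-1.2389 - (-4)·0.6524) / (12) = -0.3770
  δ = (10 - (-3)·-0.8057 - (-2)·-1.2389 - (1)·-0.3770) / (10) = 0.5482

(-0.8057, -1.2389, -0.3770, 0.5482)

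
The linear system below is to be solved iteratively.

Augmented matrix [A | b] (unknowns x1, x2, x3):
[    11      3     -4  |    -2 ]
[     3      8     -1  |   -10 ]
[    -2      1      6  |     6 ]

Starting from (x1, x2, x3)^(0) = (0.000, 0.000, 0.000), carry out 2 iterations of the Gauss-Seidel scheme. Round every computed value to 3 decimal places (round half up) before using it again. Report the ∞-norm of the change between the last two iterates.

0.736

Iteration 1:
  x1 = (-2 - (3)·0.000 - (-4)·0.000) / (11) = -0.182
  x2 = (-10 - (3)·-0.182 - (-1)·0.000) / (8) = -1.182
  x3 = (6 - (-2)·-0.182 - (1)·-1.182) / (6) = 1.136
Iteration 2:
  x1 = (-2 - (3)·-1.182 - (-4)·1.136) / (11) = 0.554
  x2 = (-10 - (3)·0.554 - (-1)·1.136) / (8) = -1.316
  x3 = (6 - (-2)·0.554 - (1)·-1.316) / (6) = 1.404
Change: (0.736, -0.134, 0.268) → max |·| = 0.736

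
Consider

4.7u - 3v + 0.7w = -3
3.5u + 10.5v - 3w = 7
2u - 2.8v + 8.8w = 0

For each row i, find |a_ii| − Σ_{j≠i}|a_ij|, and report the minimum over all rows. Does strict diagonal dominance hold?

row 1: |4.7| − (3+0.7) = 1
row 2: |10.5| − (3.5+3) = 4
row 3: |8.8| − (2+2.8) = 4
minimum over rows = 1 → strictly diagonally dominant (convergence guaranteed)

1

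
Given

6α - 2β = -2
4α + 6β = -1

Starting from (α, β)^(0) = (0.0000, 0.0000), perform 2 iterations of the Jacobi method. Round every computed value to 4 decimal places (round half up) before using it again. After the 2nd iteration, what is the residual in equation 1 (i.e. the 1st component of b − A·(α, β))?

0.4444

Iteration 1:
  α = (-2 - (-2)·0.0000) / (6) = -0.3333
  β = (-1 - (4)·0.0000) / (6) = -0.1667
Iteration 2:
  α = (-2 - (-2)·-0.1667) / (6) = -0.3889
  β = (-1 - (4)·-0.3333) / (6) = 0.0555
Residual b − A·x = (0.4444, 0.2226)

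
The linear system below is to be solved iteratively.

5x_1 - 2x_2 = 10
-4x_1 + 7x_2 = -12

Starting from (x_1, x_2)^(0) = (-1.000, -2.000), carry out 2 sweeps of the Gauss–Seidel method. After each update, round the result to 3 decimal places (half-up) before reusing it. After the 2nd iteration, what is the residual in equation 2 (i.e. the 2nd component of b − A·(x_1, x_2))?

0.001

Iteration 1:
  x_1 = (10 - (-2)·-2.000) / (5) = 1.200
  x_2 = (-12 - (-4)·1.200) / (7) = -1.029
Iteration 2:
  x_1 = (10 - (-2)·-1.029) / (5) = 1.588
  x_2 = (-12 - (-4)·1.588) / (7) = -0.807
Residual b − A·x = (0.446, 0.001)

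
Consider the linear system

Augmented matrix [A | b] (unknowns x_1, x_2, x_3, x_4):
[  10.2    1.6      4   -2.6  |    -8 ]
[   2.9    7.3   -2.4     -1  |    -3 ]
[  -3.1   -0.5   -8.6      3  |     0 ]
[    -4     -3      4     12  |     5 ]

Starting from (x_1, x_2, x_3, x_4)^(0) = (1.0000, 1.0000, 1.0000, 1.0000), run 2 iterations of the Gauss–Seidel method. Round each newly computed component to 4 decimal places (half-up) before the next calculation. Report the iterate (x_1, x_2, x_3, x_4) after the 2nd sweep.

Iteration 1:
  x_1 = (-8 - (1.6)·1.0000 - (4)·1.0000 - (-2.6)·1.0000) / (10.2) = -1.0784
  x_2 = (-3 - (2.9)·-1.0784 - (-2.4)·1.0000 - (-1)·1.0000) / (7.3) = 0.4832
  x_3 = (0 - (-3.1)·-1.0784 - (-0.5)·0.4832 - (3)·1.0000) / (-8.6) = 0.7095
  x_4 = (5 - (-4)·-1.0784 - (-3)·0.4832 - (4)·0.7095) / (12) = -0.0585
Iteration 2:
  x_1 = (-8 - (1.6)·0.4832 - (4)·0.7095 - (-2.6)·-0.0585) / (10.2) = -1.1533
  x_2 = (-3 - (2.9)·-1.1533 - (-2.4)·0.7095 - (-1)·-0.0585) / (7.3) = 0.2724
  x_3 = (0 - (-3.1)·-1.1533 - (-0.5)·0.2724 - (3)·-0.0585) / (-8.6) = 0.3795
  x_4 = (5 - (-4)·-1.1533 - (-3)·0.2724 - (4)·0.3795) / (12) = -0.0262

(-1.1533, 0.2724, 0.3795, -0.0262)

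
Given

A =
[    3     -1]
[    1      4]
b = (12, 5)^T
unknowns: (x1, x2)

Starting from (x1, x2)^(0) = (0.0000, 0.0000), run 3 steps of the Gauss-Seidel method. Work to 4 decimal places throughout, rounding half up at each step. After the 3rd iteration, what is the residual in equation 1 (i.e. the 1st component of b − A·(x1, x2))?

0.0017

Iteration 1:
  x1 = (12 - (-1)·0.0000) / (3) = 4.0000
  x2 = (5 - (1)·4.0000) / (4) = 0.2500
Iteration 2:
  x1 = (12 - (-1)·0.2500) / (3) = 4.0833
  x2 = (5 - (1)·4.0833) / (4) = 0.2292
Iteration 3:
  x1 = (12 - (-1)·0.2292) / (3) = 4.0764
  x2 = (5 - (1)·4.0764) / (4) = 0.2309
Residual b − A·x = (0.0017, 0.0000)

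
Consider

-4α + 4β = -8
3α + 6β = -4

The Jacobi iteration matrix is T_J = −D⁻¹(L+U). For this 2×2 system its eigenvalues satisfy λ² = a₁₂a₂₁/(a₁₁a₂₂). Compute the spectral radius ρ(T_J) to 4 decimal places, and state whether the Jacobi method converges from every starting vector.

a₁₂a₂₁/(a₁₁a₂₂) = (4)·(3) / ((-4)·(6)) = -0.500000
ρ = √|-0.500000| = √0.500000 = 0.7071
ρ < 1, so Jacobi converges

0.7071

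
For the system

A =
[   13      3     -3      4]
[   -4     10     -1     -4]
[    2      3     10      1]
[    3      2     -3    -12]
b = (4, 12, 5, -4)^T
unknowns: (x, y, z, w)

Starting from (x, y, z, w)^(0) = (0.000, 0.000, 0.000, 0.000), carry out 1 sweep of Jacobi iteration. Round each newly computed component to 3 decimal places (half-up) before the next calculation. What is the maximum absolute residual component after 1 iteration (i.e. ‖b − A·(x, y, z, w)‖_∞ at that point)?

Iteration 1:
  x = (4 - (3)·0.000 - (-3)·0.000 - (4)·0.000) / (13) = 0.308
  y = (12 - (-4)·0.000 - (-1)·0.000 - (-4)·0.000) / (10) = 1.200
  z = (5 - (2)·0.000 - (3)·0.000 - (1)·0.000) / (10) = 0.500
  w = (-4 - (3)·0.000 - (2)·0.000 - (-3)·0.000) / (-12) = 0.333
Residual b − A·x = (-3.436, 3.064, -4.549, -1.828); ∞-norm = 4.549

4.549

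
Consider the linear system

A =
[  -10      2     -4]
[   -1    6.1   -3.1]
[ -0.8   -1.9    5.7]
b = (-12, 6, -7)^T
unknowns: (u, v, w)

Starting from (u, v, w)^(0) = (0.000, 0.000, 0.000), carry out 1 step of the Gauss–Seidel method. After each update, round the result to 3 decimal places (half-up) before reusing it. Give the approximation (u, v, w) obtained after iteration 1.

(1.200, 1.180, -0.666)

Iteration 1:
  u = (-12 - (2)·0.000 - (-4)·0.000) / (-10) = 1.200
  v = (6 - (-1)·1.200 - (-3.1)·0.000) / (6.1) = 1.180
  w = (-7 - (-0.8)·1.200 - (-1.9)·1.180) / (5.7) = -0.666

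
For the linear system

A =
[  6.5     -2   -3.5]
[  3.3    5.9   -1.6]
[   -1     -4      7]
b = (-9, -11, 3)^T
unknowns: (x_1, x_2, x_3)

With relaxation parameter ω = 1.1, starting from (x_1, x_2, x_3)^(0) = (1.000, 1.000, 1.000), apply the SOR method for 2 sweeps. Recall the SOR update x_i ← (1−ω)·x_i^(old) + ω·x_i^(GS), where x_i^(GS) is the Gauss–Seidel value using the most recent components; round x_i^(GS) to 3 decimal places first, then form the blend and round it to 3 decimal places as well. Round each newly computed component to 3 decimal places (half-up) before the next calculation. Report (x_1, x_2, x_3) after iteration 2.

(-2.313, -0.675, -0.253)

Iteration 1:
  x_1: GS value = (-9 - (-2)·1.000 - (-3.5)·1.000) / (6.5) = -0.538;  x_1 ← (1−ω)·1.000 + ω·-0.538 = -0.692
  x_2: GS value = (-11 - (3.3)·-0.692 - (-1.6)·1.000) / (5.9) = -1.206;  x_2 ← (1−ω)·1.000 + ω·-1.206 = -1.427
  x_3: GS value = (3 - (-1)·-0.692 - (-4)·-1.427) / (7) = -0.486;  x_3 ← (1−ω)·1.000 + ω·-0.486 = -0.635
Iteration 2:
  x_1: GS value = (-9 - (-2)·-1.427 - (-3.5)·-0.635) / (6.5) = -2.166;  x_1 ← (1−ω)·-0.692 + ω·-2.166 = -2.313
  x_2: GS value = (-11 - (3.3)·-2.313 - (-1.6)·-0.635) / (5.9) = -0.743;  x_2 ← (1−ω)·-1.427 + ω·-0.743 = -0.675
  x_3: GS value = (3 - (-1)·-2.313 - (-4)·-0.675) / (7) = -0.288;  x_3 ← (1−ω)·-0.635 + ω·-0.288 = -0.253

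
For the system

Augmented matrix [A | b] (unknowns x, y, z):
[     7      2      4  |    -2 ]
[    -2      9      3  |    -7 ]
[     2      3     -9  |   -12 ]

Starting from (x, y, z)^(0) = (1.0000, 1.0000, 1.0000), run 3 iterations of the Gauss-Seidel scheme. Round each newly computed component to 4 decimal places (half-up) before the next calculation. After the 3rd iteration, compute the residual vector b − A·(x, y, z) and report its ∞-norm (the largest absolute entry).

Iteration 1:
  x = (-2 - (2)·1.0000 - (4)·1.0000) / (7) = -1.1429
  y = (-7 - (-2)·-1.1429 - (3)·1.0000) / (9) = -1.3651
  z = (-12 - (2)·-1.1429 - (3)·-1.3651) / (-9) = 0.6243
Iteration 2:
  x = (-2 - (2)·-1.3651 - (4)·0.6243) / (7) = -0.2524
  y = (-7 - (-2)·-0.2524 - (3)·0.6243) / (9) = -1.0420
  z = (-12 - (2)·-0.2524 - (3)·-1.0420) / (-9) = 0.9299
Iteration 3:
  x = (-2 - (2)·-1.0420 - (4)·0.9299) / (7) = -0.5194
  y = (-7 - (-2)·-0.5194 - (3)·0.9299) / (9) = -1.2032
  z = (-12 - (2)·-0.5194 - (3)·-1.2032) / (-9) = 0.8168
Residual b − A·x = (0.7750, 0.3396, -0.0004); ∞-norm = 0.7750

0.7750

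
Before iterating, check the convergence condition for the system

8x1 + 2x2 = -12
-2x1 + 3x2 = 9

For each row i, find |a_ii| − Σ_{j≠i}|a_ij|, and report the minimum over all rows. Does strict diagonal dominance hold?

row 1: |8| − (2) = 6
row 2: |3| − (2) = 1
minimum over rows = 1 → strictly diagonally dominant (convergence guaranteed)

1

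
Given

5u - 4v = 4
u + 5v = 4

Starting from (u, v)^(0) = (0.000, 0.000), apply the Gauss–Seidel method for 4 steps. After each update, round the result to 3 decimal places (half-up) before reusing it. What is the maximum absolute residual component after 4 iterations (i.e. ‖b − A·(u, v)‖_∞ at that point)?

0.011

Iteration 1:
  u = (4 - (-4)·0.000) / (5) = 0.800
  v = (4 - (1)·0.800) / (5) = 0.640
Iteration 2:
  u = (4 - (-4)·0.640) / (5) = 1.312
  v = (4 - (1)·1.312) / (5) = 0.538
Iteration 3:
  u = (4 - (-4)·0.538) / (5) = 1.230
  v = (4 - (1)·1.230) / (5) = 0.554
Iteration 4:
  u = (4 - (-4)·0.554) / (5) = 1.243
  v = (4 - (1)·1.243) / (5) = 0.551
Residual b − A·x = (-0.011, 0.002); ∞-norm = 0.011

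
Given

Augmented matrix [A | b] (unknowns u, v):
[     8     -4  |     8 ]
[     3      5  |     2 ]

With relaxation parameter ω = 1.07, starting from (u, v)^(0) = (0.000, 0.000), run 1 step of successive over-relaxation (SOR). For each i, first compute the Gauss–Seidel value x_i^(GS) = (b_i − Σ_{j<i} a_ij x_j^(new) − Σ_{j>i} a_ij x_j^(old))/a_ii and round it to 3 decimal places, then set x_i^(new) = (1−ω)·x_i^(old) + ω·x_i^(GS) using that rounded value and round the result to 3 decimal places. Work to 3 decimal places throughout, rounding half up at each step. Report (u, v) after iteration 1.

Iteration 1:
  u: GS value = (8 - (-4)·0.000) / (8) = 1.000;  u ← (1−ω)·0.000 + ω·1.000 = 1.070
  v: GS value = (2 - (3)·1.070) / (5) = -0.242;  v ← (1−ω)·0.000 + ω·-0.242 = -0.259

(1.070, -0.259)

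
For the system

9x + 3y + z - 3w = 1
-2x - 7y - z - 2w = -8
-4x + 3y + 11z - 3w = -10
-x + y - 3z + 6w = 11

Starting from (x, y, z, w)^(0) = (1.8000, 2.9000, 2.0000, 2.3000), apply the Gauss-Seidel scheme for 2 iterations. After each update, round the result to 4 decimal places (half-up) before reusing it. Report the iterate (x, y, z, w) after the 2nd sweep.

Iteration 1:
  x = (1 - (3)·2.9000 - (1)·2.0000 - (-3)·2.3000) / (9) = -0.3111
  y = (-8 - (-2)·-0.3111 - (-1)·2.0000 - (-2)·2.3000) / (-7) = 0.2889
  z = (-10 - (-4)·-0.3111 - (3)·0.2889 - (-3)·2.3000) / (11) = -0.4737
  w = (11 - (-1)·-0.3111 - (1)·0.2889 - (-3)·-0.4737) / (6) = 1.4965
Iteration 2:
  x = (1 - (3)·0.2889 - (1)·-0.4737 - (-3)·1.4965) / (9) = 0.5663
  y = (-8 - (-2)·0.5663 - (-1)·-0.4737 - (-2)·1.4965) / (-7) = 0.6212
  z = (-10 - (-4)·0.5663 - (3)·0.6212 - (-3)·1.4965) / (11) = -0.4644
  w = (11 - (-1)·0.5663 - (1)·0.6212 - (-3)·-0.4644) / (6) = 1.5920

(0.5663, 0.6212, -0.4644, 1.5920)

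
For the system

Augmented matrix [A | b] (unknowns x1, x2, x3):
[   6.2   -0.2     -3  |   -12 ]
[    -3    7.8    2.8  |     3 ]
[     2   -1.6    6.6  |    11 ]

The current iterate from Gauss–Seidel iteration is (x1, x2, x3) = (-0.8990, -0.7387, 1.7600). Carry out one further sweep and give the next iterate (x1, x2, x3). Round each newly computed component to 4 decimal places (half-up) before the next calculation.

One sweep:
  x1 = (-12 - (-0.2)·-0.7387 - (-3)·1.7600) / (6.2) = -1.1077
  x2 = (3 - (-3)·-1.1077 - (2.8)·1.7600) / (7.8) = -0.6732
  x3 = (11 - (2)·-1.1077 - (-1.6)·-0.6732) / (6.6) = 1.8391

(-1.1077, -0.6732, 1.8391)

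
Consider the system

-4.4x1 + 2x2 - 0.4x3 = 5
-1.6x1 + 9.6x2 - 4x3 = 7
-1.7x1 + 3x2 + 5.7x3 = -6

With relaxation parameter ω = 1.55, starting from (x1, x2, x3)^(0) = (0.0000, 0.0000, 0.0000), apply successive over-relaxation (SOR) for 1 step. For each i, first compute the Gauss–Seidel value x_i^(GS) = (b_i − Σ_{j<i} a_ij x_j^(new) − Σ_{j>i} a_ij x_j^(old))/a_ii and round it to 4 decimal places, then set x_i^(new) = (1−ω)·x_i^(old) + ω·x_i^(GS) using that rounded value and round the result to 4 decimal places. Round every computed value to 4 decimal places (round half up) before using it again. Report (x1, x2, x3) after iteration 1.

(-1.7614, 0.6752, -2.9966)

Iteration 1:
  x1: GS value = (5 - (2)·0.0000 - (-0.4)·0.0000) / (-4.4) = -1.1364;  x1 ← (1−ω)·0.0000 + ω·-1.1364 = -1.7614
  x2: GS value = (7 - (-1.6)·-1.7614 - (-4)·0.0000) / (9.6) = 0.4356;  x2 ← (1−ω)·0.0000 + ω·0.4356 = 0.6752
  x3: GS value = (-6 - (-1.7)·-1.7614 - (3)·0.6752) / (5.7) = -1.9333;  x3 ← (1−ω)·0.0000 + ω·-1.9333 = -2.9966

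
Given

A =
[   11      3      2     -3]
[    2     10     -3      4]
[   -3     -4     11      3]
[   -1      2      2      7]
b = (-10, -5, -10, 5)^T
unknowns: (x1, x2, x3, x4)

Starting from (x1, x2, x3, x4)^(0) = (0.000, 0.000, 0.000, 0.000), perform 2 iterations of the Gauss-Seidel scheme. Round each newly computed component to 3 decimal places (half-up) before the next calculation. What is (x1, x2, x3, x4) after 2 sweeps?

(-0.308, -1.236, -1.726, 1.517)

Iteration 1:
  x1 = (-10 - (3)·0.000 - (2)·0.000 - (-3)·0.000) / (11) = -0.909
  x2 = (-5 - (2)·-0.909 - (-3)·0.000 - (4)·0.000) / (10) = -0.318
  x3 = (-10 - (-3)·-0.909 - (-4)·-0.318 - (3)·0.000) / (11) = -1.273
  x4 = (5 - (-1)·-0.909 - (2)·-0.318 - (2)·-1.273) / (7) = 1.039
Iteration 2:
  x1 = (-10 - (3)·-0.318 - (2)·-1.273 - (-3)·1.039) / (11) = -0.308
  x2 = (-5 - (2)·-0.308 - (-3)·-1.273 - (4)·1.039) / (10) = -1.236
  x3 = (-10 - (-3)·-0.308 - (-4)·-1.236 - (3)·1.039) / (11) = -1.726
  x4 = (5 - (-1)·-0.308 - (2)·-1.236 - (2)·-1.726) / (7) = 1.517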